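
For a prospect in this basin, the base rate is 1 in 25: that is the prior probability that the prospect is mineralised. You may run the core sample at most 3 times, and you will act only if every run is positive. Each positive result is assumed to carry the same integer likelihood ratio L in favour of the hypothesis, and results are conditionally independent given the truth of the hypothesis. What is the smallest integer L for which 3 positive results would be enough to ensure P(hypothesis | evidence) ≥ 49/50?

Prior odds = 0.04/0.96 = 1/24.
Target odds = 0.98/0.02 = 49.
Need L³ ≥ 49 ÷ (1/24) = 1176.
10³ = 1000 < 1176 ≤ 1331 = 11³, so L = 11.

11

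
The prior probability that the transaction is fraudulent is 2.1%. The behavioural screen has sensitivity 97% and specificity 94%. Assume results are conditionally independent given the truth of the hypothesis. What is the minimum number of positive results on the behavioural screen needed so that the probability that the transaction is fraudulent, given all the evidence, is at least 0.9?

Prior odds: 0.021 ÷ 0.979 = 21/979.
False-positive rate = 1 − 0.94 = 0.06; likelihood ratio of a positive = 0.97/0.06 = 97/6.
Target odds: 0.9 ÷ 0.1 = 9.
Require (97/6)ⁿ ≥ 9 ÷ (21/979) = 2937/7.
(97/6)² = 9409/36 falls short of 2937/7 but (97/6)³ = 912673/216 reaches it, so n = 3.

3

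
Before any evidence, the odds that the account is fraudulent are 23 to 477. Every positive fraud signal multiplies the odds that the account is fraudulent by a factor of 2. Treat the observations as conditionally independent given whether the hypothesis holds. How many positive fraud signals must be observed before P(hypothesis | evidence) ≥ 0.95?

Prior odds = 23/477.
Likelihood ratio per positive fraud signal = 2.
Target posterior odds = 0.95/0.05 = 19.
Need (23/477) × 2ⁿ ≥ 19, i.e. 2ⁿ ≥ 9063/23.
2⁸ = 256 falls short of 9063/23 but 2⁹ = 512 reaches it, so n = 9.

9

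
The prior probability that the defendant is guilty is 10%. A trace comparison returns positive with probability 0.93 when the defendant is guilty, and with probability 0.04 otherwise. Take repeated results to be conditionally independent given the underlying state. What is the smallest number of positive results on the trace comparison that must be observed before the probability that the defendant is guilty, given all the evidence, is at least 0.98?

Prior odds: 0.1 ÷ 0.9 = 1/9.
Likelihood ratio of a positive result = 0.93/0.04 = 23.25.
Target posterior odds = 0.98/0.02 = 49.
Require 23.25ⁿ ≥ 49 ÷ (1/9) = 441.
23.25¹ = 23.25 falls short of 441 but 23.25² = 540.5625 reaches it, so n = 2.

2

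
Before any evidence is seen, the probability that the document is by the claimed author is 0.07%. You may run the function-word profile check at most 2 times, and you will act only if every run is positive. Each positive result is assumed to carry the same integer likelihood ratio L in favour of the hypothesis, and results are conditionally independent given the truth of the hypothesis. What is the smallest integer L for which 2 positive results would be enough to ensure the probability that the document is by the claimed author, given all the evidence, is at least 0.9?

114

Prior odds = 0.0007/0.9993 = 7/9993.
Target odds = 0.9/0.1 = 9.
Need L² ≥ 9 ÷ (7/9993) = 89937/7.
113² = 12769 < 89937/7 ≤ 12996 = 114², so L = 114.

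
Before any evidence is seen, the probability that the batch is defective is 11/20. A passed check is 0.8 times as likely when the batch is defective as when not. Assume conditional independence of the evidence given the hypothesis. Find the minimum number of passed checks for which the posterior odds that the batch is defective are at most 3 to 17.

9

Prior odds: 0.55 ÷ 0.45 = 11/9.
Likelihood ratio per passed check = 0.8.
Target odds = 3/17.
Need (11/9) × 0.8ⁿ ≤ 3/17, i.e. 0.8ⁿ ≤ 27/187.
0.8⁸ = 65536/390625 is still above 27/187 but 0.8⁹ = 262144/1953125 is at or below it, so n = 9.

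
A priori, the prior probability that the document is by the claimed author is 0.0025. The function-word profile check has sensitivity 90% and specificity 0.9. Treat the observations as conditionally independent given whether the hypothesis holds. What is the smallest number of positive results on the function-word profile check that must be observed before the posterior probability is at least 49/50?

5

Prior odds = 0.0025/0.9975 = 1/399.
False-positive rate = 1 − 0.9 = 0.1; likelihood ratio of a positive = 0.9/0.1 = 9.
Target odds: 0.98 ÷ 0.02 = 49.
Require 9ⁿ ≥ 49 ÷ (1/399) = 19551.
9⁴ = 6561 falls short of 19551 but 9⁵ = 59049 reaches it, so n = 5.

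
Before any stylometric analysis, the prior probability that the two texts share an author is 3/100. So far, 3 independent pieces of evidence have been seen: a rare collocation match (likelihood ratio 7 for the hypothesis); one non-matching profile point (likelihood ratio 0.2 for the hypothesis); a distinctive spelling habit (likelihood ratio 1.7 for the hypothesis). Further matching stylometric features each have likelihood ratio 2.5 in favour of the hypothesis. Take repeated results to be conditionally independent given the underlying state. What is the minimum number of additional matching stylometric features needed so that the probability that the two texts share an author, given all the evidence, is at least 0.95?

7

Prior odds = 0.03/0.97 = 3/97.
Combined Bayes factor of the evidence already in hand = 7 × 0.2 × 1.7 = 2.38.
Odds after that evidence = (3/97) × 2.38 = 357/4850.
Target odds = 0.95/0.05 = 19.
Need 2.5ⁿ ≥ 19 ÷ (357/4850) = 92150/357.
2.5⁶ = 244.140625 falls short of 92150/357 but 2.5⁷ = 610.3515625 reaches it, so n = 7.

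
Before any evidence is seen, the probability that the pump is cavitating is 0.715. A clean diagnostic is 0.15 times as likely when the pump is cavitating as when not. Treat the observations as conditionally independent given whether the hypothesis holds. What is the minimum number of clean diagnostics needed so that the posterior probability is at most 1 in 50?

3

Prior odds = 0.715/0.285 = 143/57.
Likelihood ratio per clean diagnostic = 0.15.
Target odds: 0.02 ÷ 0.98 = 1/49.
Require 0.15ⁿ ≤ 1/49 ÷ (143/57) = 57/7007.
0.15² = 0.0225 is still above 57/7007 but 0.15³ = 0.003375 is at or below it, so n = 3.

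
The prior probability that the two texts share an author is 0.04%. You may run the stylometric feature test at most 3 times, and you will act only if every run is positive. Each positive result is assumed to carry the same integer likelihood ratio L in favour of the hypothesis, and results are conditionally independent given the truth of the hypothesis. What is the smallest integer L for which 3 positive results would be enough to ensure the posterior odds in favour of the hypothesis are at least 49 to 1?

50

Prior odds = 0.0004/0.9996 = 1/2499.
Target odds = 49.
Need L³ ≥ 49 ÷ (1/2499) = 122451.
49³ = 117649 < 122451 ≤ 125000 = 50³, so L = 50.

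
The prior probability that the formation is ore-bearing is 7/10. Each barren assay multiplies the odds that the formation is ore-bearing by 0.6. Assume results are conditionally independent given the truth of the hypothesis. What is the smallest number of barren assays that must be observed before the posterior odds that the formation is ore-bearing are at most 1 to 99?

11

Prior odds = 0.7/0.3 = 7/3.
Likelihood ratio per barren assay = 0.6.
Target odds = 1/99.
Require 0.6ⁿ ≤ 1/99 ÷ (7/3) = 1/231.
0.6¹⁰ = 59049/9765625 is still above 1/231 but 0.6¹¹ = 177147/48828125 is at or below it, so n = 11.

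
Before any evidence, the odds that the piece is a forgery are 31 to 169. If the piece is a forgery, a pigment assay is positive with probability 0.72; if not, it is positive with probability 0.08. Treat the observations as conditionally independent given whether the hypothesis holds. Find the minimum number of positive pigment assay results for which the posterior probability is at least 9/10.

2

Prior odds = 31/169.
Likelihood ratio of a positive = 0.72/0.08 = 9.
Target posterior odds = 0.9/0.1 = 9.
Need (31/169) × 9ⁿ ≥ 9, i.e. 9ⁿ ≥ 1521/31.
9¹ = 9 falls short of 1521/31 but 9² = 81 reaches it, so n = 2.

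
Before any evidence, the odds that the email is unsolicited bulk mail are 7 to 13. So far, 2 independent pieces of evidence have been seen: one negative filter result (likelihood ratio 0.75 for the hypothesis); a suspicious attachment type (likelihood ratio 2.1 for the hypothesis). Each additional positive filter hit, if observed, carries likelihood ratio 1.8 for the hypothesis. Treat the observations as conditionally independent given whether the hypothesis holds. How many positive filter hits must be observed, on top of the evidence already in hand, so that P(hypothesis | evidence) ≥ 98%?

7

Prior odds = 7/13.
Combined Bayes factor of the evidence already in hand = 0.75 × 2.1 = 1.575.
Odds after that evidence = (7/13) × 1.575 = 441/520.
Target odds = 0.98/0.02 = 49.
Need 1.8ⁿ ≥ 49 ÷ (441/520) = 520/9.
1.8⁶ = 531441/15625 falls short of 520/9 but 1.8⁷ = 4782969/78125 reaches it, so n = 7.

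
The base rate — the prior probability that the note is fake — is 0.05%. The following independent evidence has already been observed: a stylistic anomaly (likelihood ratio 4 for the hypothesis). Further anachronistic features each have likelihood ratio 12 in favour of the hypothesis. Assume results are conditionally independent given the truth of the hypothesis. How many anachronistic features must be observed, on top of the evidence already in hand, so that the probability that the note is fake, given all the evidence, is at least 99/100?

Prior odds = 0.0005/0.9995 = 1/1999.
Bayes factor of the evidence already in hand = 4.
Odds after that evidence = (1/1999) × 4 = 4/1999.
Target odds = 0.99/0.01 = 99.
Need 12ⁿ ≥ 99 ÷ (4/1999) = 49475.25.
12⁴ = 20736 falls short of 49475.25 but 12⁵ = 248832 reaches it, so n = 5.

5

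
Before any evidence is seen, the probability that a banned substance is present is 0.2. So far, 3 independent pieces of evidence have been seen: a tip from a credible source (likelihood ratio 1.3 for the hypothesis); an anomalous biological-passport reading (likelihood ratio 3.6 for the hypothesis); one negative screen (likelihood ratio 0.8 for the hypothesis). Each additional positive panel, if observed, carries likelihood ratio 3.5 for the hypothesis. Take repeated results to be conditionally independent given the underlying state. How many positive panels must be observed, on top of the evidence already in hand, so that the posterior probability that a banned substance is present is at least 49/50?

4

Prior odds = 0.2/0.8 = 0.25.
Combined Bayes factor of the evidence already in hand = 1.3 × 3.6 × 0.8 = 3.744.
Odds after that evidence = 0.25 × 3.744 = 0.936.
Target odds = 0.98/0.02 = 49.
Need 3.5ⁿ ≥ 49 ÷ 0.936 = 6125/117.
3.5³ = 42.875 falls short of 6125/117 but 3.5⁴ = 150.0625 reaches it, so n = 4.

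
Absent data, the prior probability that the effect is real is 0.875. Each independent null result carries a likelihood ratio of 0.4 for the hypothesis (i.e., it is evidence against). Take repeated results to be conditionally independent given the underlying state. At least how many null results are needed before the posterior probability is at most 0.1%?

Prior odds = 0.875/0.125 = 7.
Likelihood ratio per null result = 0.4.
Target odds: 0.001 ÷ 0.999 = 1/999.
Require 0.4ⁿ ≤ 1/999 ÷ 7 = 1/6993.
0.4⁹ = 512/1953125 is still above 1/6993 but 0.4¹⁰ = 1024/9765625 is at or below it, so n = 10.

10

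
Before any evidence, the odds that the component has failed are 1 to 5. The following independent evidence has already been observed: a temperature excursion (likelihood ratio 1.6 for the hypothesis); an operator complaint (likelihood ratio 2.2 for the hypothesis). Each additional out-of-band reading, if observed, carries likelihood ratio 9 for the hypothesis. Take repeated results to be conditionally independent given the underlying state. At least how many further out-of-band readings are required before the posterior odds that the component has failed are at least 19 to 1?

2

Prior odds = 0.2.
Combined Bayes factor of the evidence already in hand = 1.6 × 2.2 = 3.52.
Odds after that evidence = 0.2 × 3.52 = 0.704.
Target odds = 19.
Need 9ⁿ ≥ 19 ÷ 0.704 = 2375/88.
9¹ = 9 falls short of 2375/88 but 9² = 81 reaches it, so n = 2.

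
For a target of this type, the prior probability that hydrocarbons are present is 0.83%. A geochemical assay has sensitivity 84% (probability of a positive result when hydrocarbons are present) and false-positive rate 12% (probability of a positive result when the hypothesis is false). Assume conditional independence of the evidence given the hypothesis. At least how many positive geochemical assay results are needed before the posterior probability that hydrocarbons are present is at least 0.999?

7

Prior odds = 0.0083/0.9917 = 83/9917.
Likelihood ratio of a positive result = 0.84/0.12 = 7.
Target posterior odds = 0.999/0.001 = 999.
Require 7ⁿ ≥ 999 ÷ (83/9917) = 9907083/83.
7⁶ = 117649 falls short of 9907083/83 but 7⁷ = 823543 reaches it, so n = 7.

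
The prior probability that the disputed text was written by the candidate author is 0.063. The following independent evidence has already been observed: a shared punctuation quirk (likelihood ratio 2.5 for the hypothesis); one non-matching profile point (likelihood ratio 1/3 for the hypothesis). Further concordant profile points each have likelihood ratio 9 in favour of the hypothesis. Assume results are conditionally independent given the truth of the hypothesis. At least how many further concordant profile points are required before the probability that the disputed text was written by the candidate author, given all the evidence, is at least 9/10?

Prior odds = 0.063/0.937 = 63/937.
Combined Bayes factor of the evidence already in hand = 2.5 × (1/3) = 5/6.
Odds after that evidence = (63/937) × 5/6 = 105/1874.
Target odds = 0.9/0.1 = 9.
Need 9ⁿ ≥ 9 ÷ (105/1874) = 5622/35.
9² = 81 falls short of 5622/35 but 9³ = 729 reaches it, so n = 3.

3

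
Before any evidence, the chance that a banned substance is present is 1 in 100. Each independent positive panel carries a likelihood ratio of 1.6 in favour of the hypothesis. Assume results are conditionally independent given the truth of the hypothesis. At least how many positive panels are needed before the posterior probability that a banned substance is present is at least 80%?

Prior odds: 0.01 ÷ 0.99 = 1/99.
Likelihood ratio per positive panel = 1.6.
Target posterior odds = 0.8/0.2 = 4.
Need (1/99) × 1.6ⁿ ≥ 4, i.e. 1.6ⁿ ≥ 396.
1.6¹² ≈281.475 falls short of 396 but 1.6¹³ ≈450.36 reaches it, so n = 13.

13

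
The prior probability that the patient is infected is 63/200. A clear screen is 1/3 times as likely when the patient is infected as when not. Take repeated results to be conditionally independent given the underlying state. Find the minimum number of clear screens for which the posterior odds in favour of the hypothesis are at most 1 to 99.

4

Prior odds = 0.315/0.685 = 63/137.
Likelihood ratio per clear screen = 1/3.
Target odds = 1/99.
Require (1/3)ⁿ ≤ 1/99 ÷ (63/137) = 137/6237.
(1/3)³ = 1/27 is still above 137/6237 but (1/3)⁴ = 1/81 is at or below it, so n = 4.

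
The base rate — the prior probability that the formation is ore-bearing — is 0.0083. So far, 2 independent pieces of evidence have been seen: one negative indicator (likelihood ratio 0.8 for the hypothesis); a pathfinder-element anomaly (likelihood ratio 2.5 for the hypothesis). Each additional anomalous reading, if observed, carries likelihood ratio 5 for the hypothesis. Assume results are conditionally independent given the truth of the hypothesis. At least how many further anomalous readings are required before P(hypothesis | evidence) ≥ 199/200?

Prior odds = 0.0083/0.9917 = 83/9917.
Combined Bayes factor of the evidence already in hand = 0.8 × 2.5 = 2.
Odds after that evidence = (83/9917) × 2 = 166/9917.
Target odds = 0.995/0.005 = 199.
Need 5ⁿ ≥ 199 ÷ (166/9917) = 1973483/166.
5⁵ = 3125 falls short of 1973483/166 but 5⁶ = 15625 reaches it, so n = 6.

6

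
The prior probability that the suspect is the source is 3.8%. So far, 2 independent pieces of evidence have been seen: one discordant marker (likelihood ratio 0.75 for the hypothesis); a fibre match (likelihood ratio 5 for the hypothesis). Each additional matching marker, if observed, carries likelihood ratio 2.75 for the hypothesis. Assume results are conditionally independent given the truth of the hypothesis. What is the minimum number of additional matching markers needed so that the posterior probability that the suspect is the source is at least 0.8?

Prior odds = 0.038/0.962 = 19/481.
Combined Bayes factor of the evidence already in hand = 0.75 × 5 = 3.75.
Odds after that evidence = (19/481) × 3.75 = 285/1924.
Target odds = 0.8/0.2 = 4.
Need 2.75ⁿ ≥ 4 ÷ (285/1924) = 7696/285.
2.75³ = 20.796875 falls short of 7696/285 but 2.75⁴ = 57.19140625 reaches it, so n = 4.

4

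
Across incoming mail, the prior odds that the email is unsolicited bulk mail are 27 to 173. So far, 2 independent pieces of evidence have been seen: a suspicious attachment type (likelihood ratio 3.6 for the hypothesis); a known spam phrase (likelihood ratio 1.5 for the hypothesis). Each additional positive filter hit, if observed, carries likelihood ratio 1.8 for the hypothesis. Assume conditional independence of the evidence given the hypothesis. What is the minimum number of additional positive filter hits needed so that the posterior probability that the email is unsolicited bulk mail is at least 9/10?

Prior odds = 27/173.
Combined Bayes factor of the evidence already in hand = 3.6 × 1.5 = 5.4.
Odds after that evidence = (27/173) × 5.4 = 729/865.
Target odds = 0.9/0.1 = 9.
Need 1.8ⁿ ≥ 9 ÷ (729/865) = 865/81.
1.8⁴ = 10.4976 falls short of 865/81 but 1.8⁵ = 18.89568 reaches it, so n = 5.

5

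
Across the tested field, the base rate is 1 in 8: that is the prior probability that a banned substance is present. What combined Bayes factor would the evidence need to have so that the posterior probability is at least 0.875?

49

Prior odds = 0.125/0.875 = 1/7.
Target odds = 0.875/0.125 = 7.
Required Bayes factor = 7 ÷ (1/7) = 49.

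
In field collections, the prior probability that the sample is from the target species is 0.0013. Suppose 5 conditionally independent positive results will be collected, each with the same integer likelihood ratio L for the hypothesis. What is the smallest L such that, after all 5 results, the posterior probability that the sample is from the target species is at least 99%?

Prior odds = 0.0013/0.9987 = 13/9987.
Target odds = 0.99/0.01 = 99.
Need L⁵ ≥ 99 ÷ (13/9987) = 988713/13.
9⁵ = 59049 < 988713/13 ≤ 100000 = 10⁵, so L = 10.

10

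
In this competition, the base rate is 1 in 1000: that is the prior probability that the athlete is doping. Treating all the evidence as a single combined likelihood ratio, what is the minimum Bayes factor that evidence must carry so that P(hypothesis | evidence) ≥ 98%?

Prior odds = 0.001/0.999 = 1/999.
Target odds = 0.98/0.02 = 49.
Required Bayes factor = 49 ÷ (1/999) = 48951.

48951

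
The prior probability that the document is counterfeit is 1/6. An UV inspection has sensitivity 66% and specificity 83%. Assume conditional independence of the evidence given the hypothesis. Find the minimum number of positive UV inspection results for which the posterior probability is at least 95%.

4

Prior odds = (1/6)/(5/6) = 0.2.
False-positive rate = 1 − 0.83 = 0.17; likelihood ratio of a positive = 0.66/0.17 = 66/17.
Target posterior odds = 0.95/0.05 = 19.
Need 0.2 × (66/17)ⁿ ≥ 19, i.e. (66/17)ⁿ ≥ 95.
(66/17)³ = 287496/4913 falls short of 95 but (66/17)⁴ = 18974736/83521 reaches it, so n = 4.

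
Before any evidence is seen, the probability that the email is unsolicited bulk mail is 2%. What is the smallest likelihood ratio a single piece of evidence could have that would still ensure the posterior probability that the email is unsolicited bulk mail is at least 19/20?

931

Prior odds = 0.02/0.98 = 1/49.
Target odds = 0.95/0.05 = 19.
Required Bayes factor = 19 ÷ (1/49) = 931.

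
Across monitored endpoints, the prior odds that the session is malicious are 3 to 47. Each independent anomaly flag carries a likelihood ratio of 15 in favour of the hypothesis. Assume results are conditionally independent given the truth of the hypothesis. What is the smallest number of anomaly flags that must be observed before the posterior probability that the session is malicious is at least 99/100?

Prior odds = 3/47.
Likelihood ratio per anomaly flag = 15.
Target odds: 0.99 ÷ 0.01 = 99.
Need (3/47) × 15ⁿ ≥ 99, i.e. 15ⁿ ≥ 1551.
15² = 225 falls short of 1551 but 15³ = 3375 reaches it, so n = 3.

3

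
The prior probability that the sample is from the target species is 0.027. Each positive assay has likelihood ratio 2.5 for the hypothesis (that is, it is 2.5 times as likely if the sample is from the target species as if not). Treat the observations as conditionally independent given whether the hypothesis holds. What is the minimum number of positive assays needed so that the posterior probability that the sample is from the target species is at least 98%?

9

Prior odds = 0.027/0.973 = 27/973.
Likelihood ratio per positive assay = 2.5.
Target posterior odds = 0.98/0.02 = 49.
Need (27/973) × 2.5ⁿ ≥ 49, i.e. 2.5ⁿ ≥ 47677/27.
2.5⁸ = 390625/256 falls short of 47677/27 but 2.5⁹ = 1953125/512 reaches it, so n = 9.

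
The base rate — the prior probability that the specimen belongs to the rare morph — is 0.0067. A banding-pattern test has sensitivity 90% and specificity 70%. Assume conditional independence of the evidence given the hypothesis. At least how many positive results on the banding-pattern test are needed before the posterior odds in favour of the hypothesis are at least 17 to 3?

Prior odds: 0.0067 ÷ 0.9933 = 67/9933.
False-positive rate = 1 − 0.7 = 0.3; likelihood ratio of a positive = 0.9/0.3 = 3.
Target odds = 17/3.
Require 3ⁿ ≥ 17/3 ÷ (67/9933) = 56287/67.
3⁶ = 729 falls short of 56287/67 but 3⁷ = 2187 reaches it, so n = 7.

7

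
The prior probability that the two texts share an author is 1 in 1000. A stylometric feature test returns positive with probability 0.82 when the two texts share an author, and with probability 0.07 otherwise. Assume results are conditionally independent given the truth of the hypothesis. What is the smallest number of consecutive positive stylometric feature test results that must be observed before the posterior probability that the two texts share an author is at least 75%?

Prior odds: 0.001 ÷ 0.999 = 1/999.
Likelihood ratio of a positive result = 0.82/0.07 = 82/7.
Target posterior odds = 0.75/0.25 = 3.
Require (82/7)ⁿ ≥ 3 ÷ (1/999) = 2997.
(82/7)³ = 551368/343 falls short of 2997 but (82/7)⁴ = 45212176/2401 reaches it, so n = 4.

4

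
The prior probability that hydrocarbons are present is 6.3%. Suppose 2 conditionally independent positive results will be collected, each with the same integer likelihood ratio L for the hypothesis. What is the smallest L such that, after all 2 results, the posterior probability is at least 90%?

Prior odds = 0.063/0.937 = 63/937.
Target odds = 0.9/0.1 = 9.
Need L² ≥ 9 ÷ (63/937) = 937/7.
11² = 121 < 937/7 ≤ 144 = 12², so L = 12.

12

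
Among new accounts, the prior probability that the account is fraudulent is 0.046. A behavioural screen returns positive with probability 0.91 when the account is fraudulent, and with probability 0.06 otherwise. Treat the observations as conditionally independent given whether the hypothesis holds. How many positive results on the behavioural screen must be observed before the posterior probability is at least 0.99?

Prior odds = 0.046/0.954 = 23/477.
Likelihood ratio of a positive result = 0.91/0.06 = 91/6.
Target posterior odds = 0.99/0.01 = 99.
Need (23/477) × (91/6)ⁿ ≥ 99, i.e. (91/6)ⁿ ≥ 47223/23.
(91/6)² = 8281/36 falls short of 47223/23 but (91/6)³ = 753571/216 reaches it, so n = 3.

3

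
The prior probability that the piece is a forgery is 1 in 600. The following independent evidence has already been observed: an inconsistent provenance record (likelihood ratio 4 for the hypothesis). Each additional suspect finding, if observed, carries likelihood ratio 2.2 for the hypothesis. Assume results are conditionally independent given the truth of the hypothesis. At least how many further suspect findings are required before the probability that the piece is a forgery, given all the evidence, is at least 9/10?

Prior odds = (1/600)/(599/600) = 1/599.
Bayes factor of the evidence already in hand = 4.
Odds after that evidence = (1/599) × 4 = 4/599.
Target odds = 0.9/0.1 = 9.
Need 2.2ⁿ ≥ 9 ÷ (4/599) = 1347.75.
2.2⁹ ≈1207.27 falls short of 1347.75 but 2.2¹⁰ ≈2655.99 reaches it, so n = 10.

10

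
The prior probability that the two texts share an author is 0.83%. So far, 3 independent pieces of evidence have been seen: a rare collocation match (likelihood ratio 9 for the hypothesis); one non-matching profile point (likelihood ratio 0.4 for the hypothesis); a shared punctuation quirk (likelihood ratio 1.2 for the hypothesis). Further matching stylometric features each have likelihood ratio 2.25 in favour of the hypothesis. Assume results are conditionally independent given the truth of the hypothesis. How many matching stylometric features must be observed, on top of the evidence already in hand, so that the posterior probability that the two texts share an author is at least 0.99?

10

Prior odds = 0.0083/0.9917 = 83/9917.
Combined Bayes factor of the evidence already in hand = 9 × 0.4 × 1.2 = 4.32.
Odds after that evidence = (83/9917) × 4.32 = 8964/247925.
Target odds = 0.99/0.01 = 99.
Need 2.25ⁿ ≥ 99 ÷ (8964/247925) = 2727175/996.
2.25⁹ = 387420489/262144 falls short of 2727175/996 but 2.25¹⁰ ≈3325.26 reaches it, so n = 10.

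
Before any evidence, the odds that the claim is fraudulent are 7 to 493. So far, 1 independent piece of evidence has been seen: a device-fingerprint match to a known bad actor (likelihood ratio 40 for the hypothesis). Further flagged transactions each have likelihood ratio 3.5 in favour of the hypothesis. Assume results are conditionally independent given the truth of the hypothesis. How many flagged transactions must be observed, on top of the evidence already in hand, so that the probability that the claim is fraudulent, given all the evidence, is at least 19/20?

Prior odds = 7/493.
Bayes factor of the evidence already in hand = 40.
Odds after that evidence = (7/493) × 40 = 280/493.
Target odds = 0.95/0.05 = 19.
Need 3.5ⁿ ≥ 19 ÷ (280/493) = 9367/280.
3.5² = 12.25 falls short of 9367/280 but 3.5³ = 42.875 reaches it, so n = 3.

3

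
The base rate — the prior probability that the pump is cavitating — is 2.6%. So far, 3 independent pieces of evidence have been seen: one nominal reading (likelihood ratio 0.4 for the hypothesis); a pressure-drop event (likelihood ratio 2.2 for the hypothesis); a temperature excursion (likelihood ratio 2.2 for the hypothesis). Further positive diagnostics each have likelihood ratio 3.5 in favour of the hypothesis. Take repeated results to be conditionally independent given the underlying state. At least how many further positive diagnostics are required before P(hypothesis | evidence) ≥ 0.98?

Prior odds = 0.026/0.974 = 13/487.
Combined Bayes factor of the evidence already in hand = 0.4 × 2.2 × 2.2 = 1.936.
Odds after that evidence = (13/487) × 1.936 = 3146/60875.
Target odds = 0.98/0.02 = 49.
Need 3.5ⁿ ≥ 49 ÷ (3146/60875) = 2982875/3146.
3.5⁵ = 525.21875 falls short of 2982875/3146 but 3.5⁶ = 1838.265625 reaches it, so n = 6.

6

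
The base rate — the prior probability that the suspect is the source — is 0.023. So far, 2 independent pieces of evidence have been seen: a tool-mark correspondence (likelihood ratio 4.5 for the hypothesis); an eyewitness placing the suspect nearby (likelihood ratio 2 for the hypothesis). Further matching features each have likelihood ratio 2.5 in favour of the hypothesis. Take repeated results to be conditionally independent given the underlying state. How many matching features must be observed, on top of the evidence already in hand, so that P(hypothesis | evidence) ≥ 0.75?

3

Prior odds = 0.023/0.977 = 23/977.
Combined Bayes factor of the evidence already in hand = 4.5 × 2 = 9.
Odds after that evidence = (23/977) × 9 = 207/977.
Target odds = 0.75/0.25 = 3.
Need 2.5ⁿ ≥ 3 ÷ (207/977) = 977/69.
2.5² = 6.25 falls short of 977/69 but 2.5³ = 15.625 reaches it, so n = 3.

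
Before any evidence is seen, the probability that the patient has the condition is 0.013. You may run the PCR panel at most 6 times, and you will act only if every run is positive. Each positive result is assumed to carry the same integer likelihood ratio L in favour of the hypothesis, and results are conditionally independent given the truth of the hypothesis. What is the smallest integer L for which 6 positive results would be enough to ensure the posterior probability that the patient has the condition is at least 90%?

3

Prior odds = 0.013/0.987 = 13/987.
Target odds = 0.9/0.1 = 9.
Need L⁶ ≥ 9 ÷ (13/987) = 8883/13.
2⁶ = 64 < 8883/13 ≤ 729 = 3⁶, so L = 3.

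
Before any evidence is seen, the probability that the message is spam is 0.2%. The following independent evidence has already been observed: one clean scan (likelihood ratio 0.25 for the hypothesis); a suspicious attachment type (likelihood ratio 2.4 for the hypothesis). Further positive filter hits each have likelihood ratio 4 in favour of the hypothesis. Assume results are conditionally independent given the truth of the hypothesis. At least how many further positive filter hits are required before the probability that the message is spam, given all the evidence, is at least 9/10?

Prior odds = 0.002/0.998 = 1/499.
Combined Bayes factor of the evidence already in hand = 0.25 × 2.4 = 0.6.
Odds after that evidence = (1/499) × 0.6 = 3/2495.
Target odds = 0.9/0.1 = 9.
Need 4ⁿ ≥ 9 ÷ (3/2495) = 7485.
4⁶ = 4096 falls short of 7485 but 4⁷ = 16384 reaches it, so n = 7.

7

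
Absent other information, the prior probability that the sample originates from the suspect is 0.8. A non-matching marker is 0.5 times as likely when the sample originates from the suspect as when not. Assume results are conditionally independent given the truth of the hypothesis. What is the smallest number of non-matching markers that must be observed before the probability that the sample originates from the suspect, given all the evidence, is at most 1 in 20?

7

Prior odds = 0.8/0.2 = 4.
Likelihood ratio per non-matching marker = 0.5.
Target posterior odds = 0.05/0.95 = 1/19.
Need 4 × 0.5ⁿ ≤ 1/19, i.e. 0.5ⁿ ≤ 1/76.
0.5⁶ = 0.015625 is still above 1/76 but 0.5⁷ = 0.0078125 is at or below it, so n = 7.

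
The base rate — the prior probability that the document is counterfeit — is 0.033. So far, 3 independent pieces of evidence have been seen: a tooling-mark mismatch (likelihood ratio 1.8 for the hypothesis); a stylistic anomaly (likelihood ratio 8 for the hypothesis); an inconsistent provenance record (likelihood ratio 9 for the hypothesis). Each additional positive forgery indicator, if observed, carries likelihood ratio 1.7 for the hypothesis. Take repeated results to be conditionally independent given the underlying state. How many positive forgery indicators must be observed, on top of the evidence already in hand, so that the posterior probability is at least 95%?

3

Prior odds = 0.033/0.967 = 33/967.
Combined Bayes factor of the evidence already in hand = 1.8 × 8 × 9 = 129.6.
Odds after that evidence = (33/967) × 129.6 = 21384/4835.
Target odds = 0.95/0.05 = 19.
Need 1.7ⁿ ≥ 19 ÷ (21384/4835) = 91865/21384.
1.7² = 2.89 falls short of 91865/21384 but 1.7³ = 4.913 reaches it, so n = 3.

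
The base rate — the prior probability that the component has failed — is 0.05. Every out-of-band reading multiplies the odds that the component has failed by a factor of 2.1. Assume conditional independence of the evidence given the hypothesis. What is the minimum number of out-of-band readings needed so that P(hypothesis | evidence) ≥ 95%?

Prior odds: 0.05 ÷ 0.95 = 1/19.
Likelihood ratio per out-of-band reading = 2.1.
Target posterior odds = 0.95/0.05 = 19.
Need (1/19) × 2.1ⁿ ≥ 19, i.e. 2.1ⁿ ≥ 361.
2.1⁷ ≈180.109 falls short of 361 but 2.1⁸ ≈378.229 reaches it, so n = 8.

8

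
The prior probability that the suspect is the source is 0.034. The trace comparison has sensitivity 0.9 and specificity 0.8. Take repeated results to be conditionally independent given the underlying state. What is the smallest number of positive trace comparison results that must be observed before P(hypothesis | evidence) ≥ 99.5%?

Prior odds: 0.034 ÷ 0.966 = 17/483.
False-positive rate = 1 − 0.8 = 0.2; likelihood ratio of a positive = 0.9/0.2 = 4.5.
Target odds: 0.995 ÷ 0.005 = 199.
Need (17/483) × 4.5ⁿ ≥ 199, i.e. 4.5ⁿ ≥ 96117/17.
4.5⁵ = 1845.28125 falls short of 96117/17 but 4.5⁶ = 8303.765625 reaches it, so n = 6.

6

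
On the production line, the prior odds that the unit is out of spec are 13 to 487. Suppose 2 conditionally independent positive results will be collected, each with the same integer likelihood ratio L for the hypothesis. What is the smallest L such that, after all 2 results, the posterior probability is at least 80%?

13

Prior odds = 13/487.
Target odds = 0.8/0.2 = 4.
Need L² ≥ 4 ÷ (13/487) = 1948/13.
12² = 144 < 1948/13 ≤ 169 = 13², so L = 13.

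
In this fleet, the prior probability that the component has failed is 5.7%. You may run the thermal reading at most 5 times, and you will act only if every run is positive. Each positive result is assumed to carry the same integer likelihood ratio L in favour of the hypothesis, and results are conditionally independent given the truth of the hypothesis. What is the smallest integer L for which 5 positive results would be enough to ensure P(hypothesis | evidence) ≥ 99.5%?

Prior odds = 0.057/0.943 = 57/943.
Target odds = 0.995/0.005 = 199.
Need L⁵ ≥ 199 ÷ (57/943) = 187657/57.
5⁵ = 3125 < 187657/57 ≤ 7776 = 6⁵, so L = 6.

6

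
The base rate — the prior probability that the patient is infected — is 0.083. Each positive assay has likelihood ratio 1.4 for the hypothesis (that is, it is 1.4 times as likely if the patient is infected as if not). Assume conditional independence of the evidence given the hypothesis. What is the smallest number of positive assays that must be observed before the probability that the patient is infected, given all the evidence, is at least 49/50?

19

Prior odds = 0.083/0.917 = 83/917.
Likelihood ratio per positive assay = 1.4.
Target odds: 0.98 ÷ 0.02 = 49.
Require 1.4ⁿ ≥ 49 ÷ (83/917) = 44933/83.
1.4¹⁸ ≈426.879 falls short of 44933/83 but 1.4¹⁹ ≈597.63 reaches it, so n = 19.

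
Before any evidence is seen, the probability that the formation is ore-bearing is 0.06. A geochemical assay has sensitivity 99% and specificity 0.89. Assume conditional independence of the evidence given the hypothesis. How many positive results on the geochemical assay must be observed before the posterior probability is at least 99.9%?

Prior odds = 0.06/0.94 = 3/47.
False-positive rate = 1 − 0.89 = 0.11; likelihood ratio of a positive = 0.99/0.11 = 9.
Target posterior odds = 0.999/0.001 = 999.
Need (3/47) × 9ⁿ ≥ 999, i.e. 9ⁿ ≥ 15651.
9⁴ = 6561 falls short of 15651 but 9⁵ = 59049 reaches it, so n = 5.

5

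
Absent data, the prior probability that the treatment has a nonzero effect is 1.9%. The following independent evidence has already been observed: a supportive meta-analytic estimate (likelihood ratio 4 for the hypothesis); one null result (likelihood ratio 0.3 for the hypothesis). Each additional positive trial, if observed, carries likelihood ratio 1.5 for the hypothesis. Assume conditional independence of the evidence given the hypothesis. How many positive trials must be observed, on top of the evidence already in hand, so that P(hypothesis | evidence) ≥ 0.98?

Prior odds = 0.019/0.981 = 19/981.
Combined Bayes factor of the evidence already in hand = 4 × 0.3 = 1.2.
Odds after that evidence = (19/981) × 1.2 = 38/1635.
Target odds = 0.98/0.02 = 49.
Need 1.5ⁿ ≥ 49 ÷ (38/1635) = 80115/38.
1.5¹⁸ = 387420489/262144 falls short of 80115/38 but 1.5¹⁹ ≈2216.84 reaches it, so n = 19.

19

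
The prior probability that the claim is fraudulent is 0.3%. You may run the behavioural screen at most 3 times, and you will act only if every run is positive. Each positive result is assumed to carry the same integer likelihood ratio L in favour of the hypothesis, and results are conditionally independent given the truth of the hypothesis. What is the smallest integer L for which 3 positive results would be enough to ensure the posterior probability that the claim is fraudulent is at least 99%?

33

Prior odds = 0.003/0.997 = 3/997.
Target odds = 0.99/0.01 = 99.
Need L³ ≥ 99 ÷ (3/997) = 32901.
32³ = 32768 < 32901 ≤ 35937 = 33³, so L = 33.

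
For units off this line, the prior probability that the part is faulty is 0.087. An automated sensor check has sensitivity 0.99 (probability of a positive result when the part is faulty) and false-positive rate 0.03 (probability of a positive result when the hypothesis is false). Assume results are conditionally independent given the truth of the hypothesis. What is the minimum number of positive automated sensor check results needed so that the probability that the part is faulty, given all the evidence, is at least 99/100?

Prior odds = 0.087/0.913 = 87/913.
Likelihood ratio of a positive result = 0.99/0.03 = 33.
Target posterior odds = 0.99/0.01 = 99.
Need (87/913) × 33ⁿ ≥ 99, i.e. 33ⁿ ≥ 30129/29.
33¹ = 33 falls short of 30129/29 but 33² = 1089 reaches it, so n = 2.

2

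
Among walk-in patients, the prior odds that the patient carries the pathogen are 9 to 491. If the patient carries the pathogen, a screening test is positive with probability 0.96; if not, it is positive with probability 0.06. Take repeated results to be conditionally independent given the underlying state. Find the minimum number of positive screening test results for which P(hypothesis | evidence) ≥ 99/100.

4

Prior odds = 9/491.
Likelihood ratio of a positive = 0.96/0.06 = 16.
Target odds: 0.99 ÷ 0.01 = 99.
Require 16ⁿ ≥ 99 ÷ (9/491) = 5401.
16³ = 4096 falls short of 5401 but 16⁴ = 65536 reaches it, so n = 4.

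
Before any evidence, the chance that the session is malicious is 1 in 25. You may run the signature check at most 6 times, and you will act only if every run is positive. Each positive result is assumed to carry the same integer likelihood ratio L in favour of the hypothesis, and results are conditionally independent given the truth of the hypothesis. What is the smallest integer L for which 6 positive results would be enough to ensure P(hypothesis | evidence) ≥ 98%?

4

Prior odds = 0.04/0.96 = 1/24.
Target odds = 0.98/0.02 = 49.
Need L⁶ ≥ 49 ÷ (1/24) = 1176.
3⁶ = 729 < 1176 ≤ 4096 = 4⁶, so L = 4.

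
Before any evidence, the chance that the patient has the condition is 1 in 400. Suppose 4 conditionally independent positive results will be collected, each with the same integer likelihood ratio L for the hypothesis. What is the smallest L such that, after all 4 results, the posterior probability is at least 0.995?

17

Prior odds = 0.0025/0.9975 = 1/399.
Target odds = 0.995/0.005 = 199.
Need L⁴ ≥ 199 ÷ (1/399) = 79401.
16⁴ = 65536 < 79401 ≤ 83521 = 17⁴, so L = 17.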